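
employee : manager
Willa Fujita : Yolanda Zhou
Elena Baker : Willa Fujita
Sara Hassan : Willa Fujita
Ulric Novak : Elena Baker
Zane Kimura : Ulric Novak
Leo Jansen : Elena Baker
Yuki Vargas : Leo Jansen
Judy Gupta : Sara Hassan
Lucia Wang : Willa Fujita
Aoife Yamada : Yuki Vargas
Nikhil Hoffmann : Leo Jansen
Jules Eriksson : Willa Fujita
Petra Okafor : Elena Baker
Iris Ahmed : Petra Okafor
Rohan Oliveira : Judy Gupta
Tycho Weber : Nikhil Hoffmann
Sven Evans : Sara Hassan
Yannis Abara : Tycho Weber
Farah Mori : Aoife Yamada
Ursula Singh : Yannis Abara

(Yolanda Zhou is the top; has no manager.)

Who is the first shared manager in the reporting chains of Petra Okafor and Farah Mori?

Elena Baker

Petra Okafor's chain of managers is Elena Baker, Willa Fujita, Yolanda Zhou. Farah Mori's chain of managers is Aoife Yamada, Yuki Vargas, Leo Jansen, Elena Baker, Willa Fujita, Yolanda Zhou. The first manager that appears in both chains is Elena Baker.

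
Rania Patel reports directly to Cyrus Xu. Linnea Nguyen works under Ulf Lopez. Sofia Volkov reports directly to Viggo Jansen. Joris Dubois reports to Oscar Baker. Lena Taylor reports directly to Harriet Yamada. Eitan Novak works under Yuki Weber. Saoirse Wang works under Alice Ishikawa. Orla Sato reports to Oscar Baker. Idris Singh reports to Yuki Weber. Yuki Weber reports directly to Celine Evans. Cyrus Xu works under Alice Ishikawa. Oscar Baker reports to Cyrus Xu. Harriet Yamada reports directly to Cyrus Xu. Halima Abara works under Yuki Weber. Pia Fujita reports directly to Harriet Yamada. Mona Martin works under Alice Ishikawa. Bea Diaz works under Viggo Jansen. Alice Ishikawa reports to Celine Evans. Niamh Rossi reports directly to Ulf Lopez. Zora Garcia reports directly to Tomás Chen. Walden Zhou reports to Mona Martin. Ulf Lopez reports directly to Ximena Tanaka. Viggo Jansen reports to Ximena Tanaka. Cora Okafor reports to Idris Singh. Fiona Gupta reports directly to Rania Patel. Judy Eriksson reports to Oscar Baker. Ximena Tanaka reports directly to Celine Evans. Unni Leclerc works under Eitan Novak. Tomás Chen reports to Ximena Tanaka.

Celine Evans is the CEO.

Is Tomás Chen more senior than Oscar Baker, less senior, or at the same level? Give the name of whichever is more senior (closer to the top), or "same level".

Tomás Chen is 2 levels below Celine Evans; Oscar Baker is 3. Tomás Chen is higher.

Tomás Chen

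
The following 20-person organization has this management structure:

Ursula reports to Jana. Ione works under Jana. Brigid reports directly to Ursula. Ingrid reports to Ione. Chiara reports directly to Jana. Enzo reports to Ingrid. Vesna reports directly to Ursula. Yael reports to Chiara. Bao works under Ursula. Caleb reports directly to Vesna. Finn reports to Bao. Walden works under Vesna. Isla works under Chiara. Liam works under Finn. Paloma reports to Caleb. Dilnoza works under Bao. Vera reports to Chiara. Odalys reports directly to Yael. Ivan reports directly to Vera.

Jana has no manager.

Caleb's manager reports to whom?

Ursula

Caleb reports to Vesna, and Vesna reports to Ursula. So Caleb's skip-level manager is Ursula.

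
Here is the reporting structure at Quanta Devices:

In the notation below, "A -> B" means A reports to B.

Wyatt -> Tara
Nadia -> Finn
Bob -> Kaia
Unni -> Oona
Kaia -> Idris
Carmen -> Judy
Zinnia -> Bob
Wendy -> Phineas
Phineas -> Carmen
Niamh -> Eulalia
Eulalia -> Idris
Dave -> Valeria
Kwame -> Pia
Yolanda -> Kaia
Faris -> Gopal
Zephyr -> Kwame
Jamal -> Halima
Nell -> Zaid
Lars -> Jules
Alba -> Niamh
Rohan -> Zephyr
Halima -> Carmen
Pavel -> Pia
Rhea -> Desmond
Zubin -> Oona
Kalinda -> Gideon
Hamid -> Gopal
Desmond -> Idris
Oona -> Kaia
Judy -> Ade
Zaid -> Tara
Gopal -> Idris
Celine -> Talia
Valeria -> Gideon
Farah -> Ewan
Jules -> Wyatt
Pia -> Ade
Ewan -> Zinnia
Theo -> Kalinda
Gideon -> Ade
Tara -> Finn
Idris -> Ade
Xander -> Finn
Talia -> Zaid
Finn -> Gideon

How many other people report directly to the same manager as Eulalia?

3

Eulalia reports to Idris. Idris's other direct reports are Kaia, Gopal, Desmond — 3 peers.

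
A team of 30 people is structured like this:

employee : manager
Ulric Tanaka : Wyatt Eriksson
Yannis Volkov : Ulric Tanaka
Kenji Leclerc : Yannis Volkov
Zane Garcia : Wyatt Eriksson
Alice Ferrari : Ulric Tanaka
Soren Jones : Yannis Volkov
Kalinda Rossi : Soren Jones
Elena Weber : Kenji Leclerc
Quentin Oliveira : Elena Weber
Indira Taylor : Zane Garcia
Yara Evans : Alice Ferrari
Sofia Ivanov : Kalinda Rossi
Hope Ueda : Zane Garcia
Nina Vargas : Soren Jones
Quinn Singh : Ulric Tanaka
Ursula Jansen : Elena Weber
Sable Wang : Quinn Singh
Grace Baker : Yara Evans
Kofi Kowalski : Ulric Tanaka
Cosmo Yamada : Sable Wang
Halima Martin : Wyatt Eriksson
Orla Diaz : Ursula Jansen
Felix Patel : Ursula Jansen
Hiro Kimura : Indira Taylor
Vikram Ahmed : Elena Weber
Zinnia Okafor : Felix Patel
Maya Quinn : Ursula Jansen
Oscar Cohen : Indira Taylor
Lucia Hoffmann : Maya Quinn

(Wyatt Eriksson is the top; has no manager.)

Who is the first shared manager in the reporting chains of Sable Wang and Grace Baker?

Ulric Tanaka

Sable Wang's chain of managers is Quinn Singh, Ulric Tanaka, Wyatt Eriksson. Grace Baker's chain of managers is Yara Evans, Alice Ferrari, Ulric Tanaka, Wyatt Eriksson. The first manager that appears in both chains is Ulric Tanaka.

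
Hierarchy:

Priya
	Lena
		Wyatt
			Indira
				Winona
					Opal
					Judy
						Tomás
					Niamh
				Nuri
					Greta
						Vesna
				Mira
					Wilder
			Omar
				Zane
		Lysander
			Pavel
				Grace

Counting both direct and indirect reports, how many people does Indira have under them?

10

Indira directly manages Winona, Nuri, Mira. Under Winona: Niamh, Judy, Tomás, Opal (4). Under Nuri: Greta, Vesna (2). Under Mira: Wilder (1). So Indira's organization is 3 direct reports plus everyone under them: 5 + 3 + 2 = 10.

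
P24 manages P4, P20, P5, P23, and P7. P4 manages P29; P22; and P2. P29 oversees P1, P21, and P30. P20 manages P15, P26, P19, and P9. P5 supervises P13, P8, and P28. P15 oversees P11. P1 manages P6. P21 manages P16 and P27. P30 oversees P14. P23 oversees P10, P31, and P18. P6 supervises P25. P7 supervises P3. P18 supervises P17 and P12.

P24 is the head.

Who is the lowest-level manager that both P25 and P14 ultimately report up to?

P29

P25's chain of managers is P6, P1, P29, P4, P24. P14's chain of managers is P30, P29, P4, P24. The first manager that appears in both chains is P29.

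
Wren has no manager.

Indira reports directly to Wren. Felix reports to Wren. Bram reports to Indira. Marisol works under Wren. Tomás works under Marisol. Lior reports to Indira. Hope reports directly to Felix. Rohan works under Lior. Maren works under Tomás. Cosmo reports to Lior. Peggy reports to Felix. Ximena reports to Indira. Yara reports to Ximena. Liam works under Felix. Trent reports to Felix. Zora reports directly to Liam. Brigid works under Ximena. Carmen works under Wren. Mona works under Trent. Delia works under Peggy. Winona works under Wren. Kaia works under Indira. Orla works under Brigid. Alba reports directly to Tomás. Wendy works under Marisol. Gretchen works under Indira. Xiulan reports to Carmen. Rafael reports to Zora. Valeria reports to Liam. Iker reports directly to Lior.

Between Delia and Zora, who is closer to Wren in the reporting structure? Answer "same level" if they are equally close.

Both Delia and Zora are 3 levels below Wren.

same level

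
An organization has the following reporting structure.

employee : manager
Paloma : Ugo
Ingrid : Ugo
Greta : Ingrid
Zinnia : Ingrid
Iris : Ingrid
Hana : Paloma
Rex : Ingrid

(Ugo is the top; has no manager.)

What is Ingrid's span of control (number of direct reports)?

4

Ingrid directly manages Zinnia, Rex, Iris, Greta. That is 4 direct reports.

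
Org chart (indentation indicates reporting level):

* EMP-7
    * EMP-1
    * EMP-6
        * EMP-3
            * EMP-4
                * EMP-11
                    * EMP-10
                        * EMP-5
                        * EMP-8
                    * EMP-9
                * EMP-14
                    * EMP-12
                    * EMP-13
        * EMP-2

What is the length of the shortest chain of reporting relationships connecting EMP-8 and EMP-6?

5

EMP-8 is in EMP-6's organization: the chain from EMP-8 up to EMP-6 is EMP-8 → EMP-10 → EMP-11 → EMP-4 → EMP-3 → EMP-6, which is 5 links.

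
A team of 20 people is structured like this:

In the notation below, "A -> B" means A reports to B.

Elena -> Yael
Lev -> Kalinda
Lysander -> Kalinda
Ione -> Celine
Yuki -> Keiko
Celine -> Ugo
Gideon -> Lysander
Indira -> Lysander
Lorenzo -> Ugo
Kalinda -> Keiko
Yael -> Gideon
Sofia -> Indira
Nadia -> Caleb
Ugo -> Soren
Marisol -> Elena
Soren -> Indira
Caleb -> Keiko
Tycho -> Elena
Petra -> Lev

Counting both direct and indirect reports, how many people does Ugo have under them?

3

Ugo directly manages Celine, Lorenzo. Under Celine: Ione (1). Lorenzo has no reports. So Ugo's organization is 2 direct reports plus everyone under them: 2 + 1 = 3.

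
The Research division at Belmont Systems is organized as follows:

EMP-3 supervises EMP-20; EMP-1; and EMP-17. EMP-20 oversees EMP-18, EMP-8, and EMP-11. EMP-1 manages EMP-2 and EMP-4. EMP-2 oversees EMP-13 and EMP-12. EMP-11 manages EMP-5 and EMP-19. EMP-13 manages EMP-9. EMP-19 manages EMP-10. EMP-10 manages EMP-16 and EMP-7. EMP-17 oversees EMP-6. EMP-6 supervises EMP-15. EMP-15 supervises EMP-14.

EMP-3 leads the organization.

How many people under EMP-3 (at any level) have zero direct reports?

The people in EMP-3's organization with no one reporting to them are EMP-14, EMP-4, EMP-12, EMP-9, EMP-18, EMP-5, EMP-7, EMP-16, EMP-8. That is 9.

9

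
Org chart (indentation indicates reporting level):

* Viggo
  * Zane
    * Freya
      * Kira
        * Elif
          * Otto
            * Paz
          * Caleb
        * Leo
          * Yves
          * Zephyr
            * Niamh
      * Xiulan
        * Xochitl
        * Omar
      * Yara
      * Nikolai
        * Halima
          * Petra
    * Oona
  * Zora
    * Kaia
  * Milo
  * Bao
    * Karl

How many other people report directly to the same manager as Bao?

Bao reports to Viggo. Viggo's other direct reports are Zane, Zora, Milo — 3 peers.

3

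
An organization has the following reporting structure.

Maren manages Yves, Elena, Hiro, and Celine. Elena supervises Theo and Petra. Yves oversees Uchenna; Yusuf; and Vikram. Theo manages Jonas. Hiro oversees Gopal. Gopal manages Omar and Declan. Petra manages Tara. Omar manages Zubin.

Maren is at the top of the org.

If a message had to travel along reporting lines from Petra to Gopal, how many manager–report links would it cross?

4

Petra is 2 levels below Maren, and Gopal is 2 levels below Maren (their lowest common manager). The shortest path runs up from Petra to Maren and back down to Gopal: 2 + 2 = 4 links.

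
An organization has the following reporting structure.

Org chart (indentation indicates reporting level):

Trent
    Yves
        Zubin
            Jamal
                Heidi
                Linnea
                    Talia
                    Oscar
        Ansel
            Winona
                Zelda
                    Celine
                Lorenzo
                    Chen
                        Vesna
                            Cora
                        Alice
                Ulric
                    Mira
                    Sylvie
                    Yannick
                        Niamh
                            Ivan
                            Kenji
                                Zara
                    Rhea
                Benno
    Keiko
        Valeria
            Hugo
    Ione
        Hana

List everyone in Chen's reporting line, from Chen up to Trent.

Chen reports to Lorenzo. Lorenzo reports to Winona. Winona reports to Ansel. Ansel reports to Yves. Yves reports to Trent. Trent is at the top.

Chen -> Lorenzo -> Winona -> Ansel -> Yves -> Trent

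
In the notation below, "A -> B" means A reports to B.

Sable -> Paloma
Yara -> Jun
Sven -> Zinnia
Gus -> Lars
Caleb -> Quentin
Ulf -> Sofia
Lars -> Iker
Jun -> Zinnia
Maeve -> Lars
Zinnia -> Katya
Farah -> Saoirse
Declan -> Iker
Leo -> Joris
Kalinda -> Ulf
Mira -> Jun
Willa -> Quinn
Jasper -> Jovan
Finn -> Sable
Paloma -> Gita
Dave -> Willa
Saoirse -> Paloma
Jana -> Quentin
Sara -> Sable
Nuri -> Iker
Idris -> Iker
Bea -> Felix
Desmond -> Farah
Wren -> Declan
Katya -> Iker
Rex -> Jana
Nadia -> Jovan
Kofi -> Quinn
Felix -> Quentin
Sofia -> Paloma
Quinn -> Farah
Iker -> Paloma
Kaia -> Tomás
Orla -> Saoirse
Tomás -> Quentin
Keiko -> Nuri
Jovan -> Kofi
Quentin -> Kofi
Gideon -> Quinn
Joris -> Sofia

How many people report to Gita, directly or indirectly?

44

Gita directly manages Paloma. Under Paloma: Sofia, Joris, Leo, Ulf, Kalinda, Sable, Finn, Sara, Iker, Nuri, Keiko, Idris, Katya, Zinnia, Sven, Jun, Yara, Mira, Declan, Wren, Lars, Maeve, Gus, Saoirse, Orla, Farah, Desmond, Quinn, Gideon, Willa, Dave, Kofi, Jovan, Jasper, Nadia, Quentin, Caleb, Tomás, Kaia, Jana, Rex, Felix, Bea (43). That's 44 in total.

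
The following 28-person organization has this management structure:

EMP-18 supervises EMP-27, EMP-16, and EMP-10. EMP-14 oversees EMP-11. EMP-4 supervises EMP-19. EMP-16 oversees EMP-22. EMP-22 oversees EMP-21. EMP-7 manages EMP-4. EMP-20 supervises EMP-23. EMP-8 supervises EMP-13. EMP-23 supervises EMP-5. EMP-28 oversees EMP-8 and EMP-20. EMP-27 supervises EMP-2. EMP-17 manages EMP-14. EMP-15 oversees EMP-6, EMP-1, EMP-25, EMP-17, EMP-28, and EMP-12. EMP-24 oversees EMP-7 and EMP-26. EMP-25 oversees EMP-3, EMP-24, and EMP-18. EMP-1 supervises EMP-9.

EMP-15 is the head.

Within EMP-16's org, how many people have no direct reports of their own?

1

The only person in EMP-16's organization with no one reporting to them is EMP-21. That is 1.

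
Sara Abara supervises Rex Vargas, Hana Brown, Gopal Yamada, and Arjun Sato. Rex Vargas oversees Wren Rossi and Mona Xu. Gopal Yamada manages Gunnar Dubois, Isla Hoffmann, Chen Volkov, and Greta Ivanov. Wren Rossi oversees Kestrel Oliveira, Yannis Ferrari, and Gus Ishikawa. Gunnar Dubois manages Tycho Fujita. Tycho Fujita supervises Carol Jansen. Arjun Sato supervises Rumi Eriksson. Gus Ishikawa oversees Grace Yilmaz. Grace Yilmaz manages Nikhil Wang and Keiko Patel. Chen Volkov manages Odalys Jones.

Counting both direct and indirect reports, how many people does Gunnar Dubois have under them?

2

Gunnar Dubois directly manages Tycho Fujita. Under Tycho Fujita: Carol Jansen (1). That's 2 in total.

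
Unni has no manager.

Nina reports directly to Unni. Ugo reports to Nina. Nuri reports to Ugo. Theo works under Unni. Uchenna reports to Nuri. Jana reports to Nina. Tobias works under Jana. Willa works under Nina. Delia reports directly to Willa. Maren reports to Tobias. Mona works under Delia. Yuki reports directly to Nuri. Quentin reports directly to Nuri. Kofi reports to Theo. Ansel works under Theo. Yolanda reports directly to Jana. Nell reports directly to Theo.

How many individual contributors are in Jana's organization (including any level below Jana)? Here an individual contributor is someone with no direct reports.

2

The people in Jana's organization with no one reporting to them are Yolanda, Maren. That is 2.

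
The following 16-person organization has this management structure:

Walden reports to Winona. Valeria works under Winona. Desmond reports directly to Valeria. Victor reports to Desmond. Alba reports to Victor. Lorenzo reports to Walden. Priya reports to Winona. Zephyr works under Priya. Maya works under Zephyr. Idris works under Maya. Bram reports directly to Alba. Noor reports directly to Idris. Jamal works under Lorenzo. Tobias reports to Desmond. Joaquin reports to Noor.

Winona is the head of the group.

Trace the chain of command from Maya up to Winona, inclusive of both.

Maya reports to Zephyr. Zephyr reports to Priya. Priya reports to Winona. Winona is at the top.

Maya -> Zephyr -> Priya -> Winona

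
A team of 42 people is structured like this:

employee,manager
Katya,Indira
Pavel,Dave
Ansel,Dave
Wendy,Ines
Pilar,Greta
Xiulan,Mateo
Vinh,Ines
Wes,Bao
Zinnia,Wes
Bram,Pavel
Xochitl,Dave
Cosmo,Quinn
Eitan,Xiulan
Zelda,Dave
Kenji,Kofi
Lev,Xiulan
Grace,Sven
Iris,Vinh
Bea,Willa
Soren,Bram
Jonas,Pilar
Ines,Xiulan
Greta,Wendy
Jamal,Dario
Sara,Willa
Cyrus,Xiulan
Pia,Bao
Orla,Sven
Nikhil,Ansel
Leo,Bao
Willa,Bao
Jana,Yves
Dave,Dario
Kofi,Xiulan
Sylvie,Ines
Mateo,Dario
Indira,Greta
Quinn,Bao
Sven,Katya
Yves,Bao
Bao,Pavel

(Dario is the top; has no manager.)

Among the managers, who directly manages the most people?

Bao

Direct-report counts: Dario has 3; Mateo has 1; Xiulan has 5; Kofi has 1; Ines has 3; Vinh has 1; Wendy has 1; Greta has 2; Pilar has 1; Indira has 1; Katya has 1; Sven has 2; Dave has 4; Ansel has 1; Pavel has 2; Bram has 1; Bao has 6; Willa has 2; Yves has 1; Wes has 1; Quinn has 1. The largest is 6, held by Bao.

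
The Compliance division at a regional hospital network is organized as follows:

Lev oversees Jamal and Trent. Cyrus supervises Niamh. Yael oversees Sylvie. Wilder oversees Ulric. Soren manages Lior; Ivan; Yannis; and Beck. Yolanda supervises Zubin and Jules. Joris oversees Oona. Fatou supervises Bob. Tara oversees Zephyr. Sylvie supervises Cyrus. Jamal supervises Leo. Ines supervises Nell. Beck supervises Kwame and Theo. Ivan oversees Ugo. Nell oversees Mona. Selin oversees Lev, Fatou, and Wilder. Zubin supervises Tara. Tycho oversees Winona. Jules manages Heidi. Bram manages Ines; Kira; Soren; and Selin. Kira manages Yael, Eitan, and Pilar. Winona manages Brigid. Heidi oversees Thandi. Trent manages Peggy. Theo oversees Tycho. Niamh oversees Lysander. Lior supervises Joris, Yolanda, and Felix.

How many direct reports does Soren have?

4

Soren directly manages Beck, Yannis, Lior, Ivan. That is 4 direct reports.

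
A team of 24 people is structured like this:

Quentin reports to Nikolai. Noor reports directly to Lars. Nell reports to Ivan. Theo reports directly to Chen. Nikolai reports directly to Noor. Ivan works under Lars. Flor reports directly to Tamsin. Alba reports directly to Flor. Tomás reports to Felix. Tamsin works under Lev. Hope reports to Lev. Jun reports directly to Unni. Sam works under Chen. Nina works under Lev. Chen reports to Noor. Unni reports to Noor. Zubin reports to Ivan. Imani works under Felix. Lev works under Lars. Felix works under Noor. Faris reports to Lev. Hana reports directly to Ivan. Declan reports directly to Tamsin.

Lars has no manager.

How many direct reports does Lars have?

Lars directly manages Lev, Noor, Ivan. That is 3 direct reports.

3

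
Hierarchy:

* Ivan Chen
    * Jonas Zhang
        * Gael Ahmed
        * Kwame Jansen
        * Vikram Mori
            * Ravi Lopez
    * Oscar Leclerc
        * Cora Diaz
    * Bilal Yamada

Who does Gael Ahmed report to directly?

Jonas Zhang

Gael Ahmed reports directly to Jonas Zhang.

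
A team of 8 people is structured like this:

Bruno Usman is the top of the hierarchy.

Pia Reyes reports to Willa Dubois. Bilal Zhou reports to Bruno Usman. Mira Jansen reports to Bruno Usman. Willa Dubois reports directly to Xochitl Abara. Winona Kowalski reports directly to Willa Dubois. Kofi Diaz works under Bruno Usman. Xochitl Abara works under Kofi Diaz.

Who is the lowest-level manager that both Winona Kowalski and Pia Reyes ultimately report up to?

Willa Dubois

Winona Kowalski's chain of managers is Willa Dubois, Xochitl Abara, Kofi Diaz, Bruno Usman. Pia Reyes's chain of managers is Willa Dubois, Xochitl Abara, Kofi Diaz, Bruno Usman. The first manager that appears in both chains is Willa Dubois.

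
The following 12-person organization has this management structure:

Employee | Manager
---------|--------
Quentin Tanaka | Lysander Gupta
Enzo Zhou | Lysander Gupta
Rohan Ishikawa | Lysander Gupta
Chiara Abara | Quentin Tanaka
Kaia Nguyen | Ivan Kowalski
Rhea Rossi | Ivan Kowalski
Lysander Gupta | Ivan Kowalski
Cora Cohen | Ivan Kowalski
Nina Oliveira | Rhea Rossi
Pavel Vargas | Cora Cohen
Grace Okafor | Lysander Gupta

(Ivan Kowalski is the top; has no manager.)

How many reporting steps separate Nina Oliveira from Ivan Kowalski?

Chain from Nina Oliveira up to Ivan Kowalski: Nina Oliveira → Rhea Rossi → Ivan Kowalski. That is 2 steps up, so Nina Oliveira is 2 levels below Ivan Kowalski.

2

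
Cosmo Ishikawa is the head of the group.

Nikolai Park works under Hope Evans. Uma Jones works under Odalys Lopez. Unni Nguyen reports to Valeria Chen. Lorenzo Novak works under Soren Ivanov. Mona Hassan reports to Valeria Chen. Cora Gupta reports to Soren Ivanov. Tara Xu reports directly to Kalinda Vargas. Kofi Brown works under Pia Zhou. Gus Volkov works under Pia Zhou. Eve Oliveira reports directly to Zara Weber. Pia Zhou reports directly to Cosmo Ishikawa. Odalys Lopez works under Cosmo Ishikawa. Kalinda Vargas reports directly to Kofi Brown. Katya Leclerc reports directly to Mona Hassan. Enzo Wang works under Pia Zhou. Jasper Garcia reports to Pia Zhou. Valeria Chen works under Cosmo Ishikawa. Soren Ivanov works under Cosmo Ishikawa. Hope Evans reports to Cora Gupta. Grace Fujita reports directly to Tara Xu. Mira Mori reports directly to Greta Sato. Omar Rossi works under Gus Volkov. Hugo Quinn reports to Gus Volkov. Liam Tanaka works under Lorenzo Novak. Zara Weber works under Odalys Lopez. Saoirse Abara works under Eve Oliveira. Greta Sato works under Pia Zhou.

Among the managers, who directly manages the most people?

Pia Zhou

Direct-report counts: Cosmo Ishikawa has 4; Soren Ivanov has 2; Cora Gupta has 1; Hope Evans has 1; Lorenzo Novak has 1; Pia Zhou has 5; Gus Volkov has 2; Kofi Brown has 1; Kalinda Vargas has 1; Tara Xu has 1; Greta Sato has 1; Odalys Lopez has 2; Zara Weber has 1; Eve Oliveira has 1; Valeria Chen has 2; Mona Hassan has 1. The largest is 5, held by Pia Zhou.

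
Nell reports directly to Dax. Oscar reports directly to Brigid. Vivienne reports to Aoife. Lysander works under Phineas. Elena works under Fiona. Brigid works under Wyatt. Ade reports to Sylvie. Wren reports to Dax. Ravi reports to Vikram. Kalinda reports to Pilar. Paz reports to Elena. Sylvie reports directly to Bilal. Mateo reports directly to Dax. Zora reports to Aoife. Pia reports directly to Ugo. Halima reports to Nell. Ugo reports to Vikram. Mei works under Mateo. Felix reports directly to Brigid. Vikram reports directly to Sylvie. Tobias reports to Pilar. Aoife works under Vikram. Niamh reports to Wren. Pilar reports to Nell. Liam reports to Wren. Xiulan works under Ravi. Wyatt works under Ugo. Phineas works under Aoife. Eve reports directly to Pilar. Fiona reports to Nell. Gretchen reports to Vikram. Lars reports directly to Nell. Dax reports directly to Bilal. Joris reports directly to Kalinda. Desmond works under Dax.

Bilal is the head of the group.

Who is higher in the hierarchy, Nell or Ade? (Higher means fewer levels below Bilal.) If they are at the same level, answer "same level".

same level

Both Nell and Ade are 2 levels below Bilal.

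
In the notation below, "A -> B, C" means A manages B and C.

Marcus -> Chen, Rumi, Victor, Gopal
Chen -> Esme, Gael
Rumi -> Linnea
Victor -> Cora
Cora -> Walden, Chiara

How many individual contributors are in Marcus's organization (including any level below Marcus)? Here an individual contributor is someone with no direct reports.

The people in Marcus's organization with no one reporting to them are Gopal, Chiara, Walden, Linnea, Gael, Esme. That is 6.

6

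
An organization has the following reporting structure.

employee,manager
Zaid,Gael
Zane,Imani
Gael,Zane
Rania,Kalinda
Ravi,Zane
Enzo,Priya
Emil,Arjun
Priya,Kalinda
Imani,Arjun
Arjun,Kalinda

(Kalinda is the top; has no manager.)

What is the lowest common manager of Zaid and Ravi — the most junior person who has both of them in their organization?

Zane

Zaid's chain of managers is Gael, Zane, Imani, Arjun, Kalinda. Ravi's chain of managers is Zane, Imani, Arjun, Kalinda. The first manager that appears in both chains is Zane.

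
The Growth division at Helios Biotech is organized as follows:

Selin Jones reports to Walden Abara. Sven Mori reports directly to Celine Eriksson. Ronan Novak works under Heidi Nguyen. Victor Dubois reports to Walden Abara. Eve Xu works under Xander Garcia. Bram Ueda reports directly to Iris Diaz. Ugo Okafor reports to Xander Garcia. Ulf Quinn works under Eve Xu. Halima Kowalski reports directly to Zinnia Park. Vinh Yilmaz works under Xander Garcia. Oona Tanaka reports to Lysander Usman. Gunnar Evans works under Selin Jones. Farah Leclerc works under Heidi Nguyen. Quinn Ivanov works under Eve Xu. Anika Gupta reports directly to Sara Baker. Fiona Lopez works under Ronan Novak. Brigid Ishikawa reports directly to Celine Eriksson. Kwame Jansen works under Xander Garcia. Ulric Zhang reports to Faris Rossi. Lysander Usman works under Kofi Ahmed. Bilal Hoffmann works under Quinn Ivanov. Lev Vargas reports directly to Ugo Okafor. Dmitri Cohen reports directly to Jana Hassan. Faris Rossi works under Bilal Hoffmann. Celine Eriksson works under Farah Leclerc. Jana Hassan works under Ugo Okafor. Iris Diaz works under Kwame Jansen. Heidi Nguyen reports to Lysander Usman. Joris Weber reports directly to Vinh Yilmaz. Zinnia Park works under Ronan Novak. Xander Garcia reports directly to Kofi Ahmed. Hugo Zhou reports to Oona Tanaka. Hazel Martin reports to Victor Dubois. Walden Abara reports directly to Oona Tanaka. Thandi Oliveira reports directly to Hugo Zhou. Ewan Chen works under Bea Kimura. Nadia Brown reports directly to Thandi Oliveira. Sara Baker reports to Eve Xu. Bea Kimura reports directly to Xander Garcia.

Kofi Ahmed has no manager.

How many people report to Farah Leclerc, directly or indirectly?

Farah Leclerc directly manages Celine Eriksson. Under Celine Eriksson: Sven Mori, Brigid Ishikawa (2). That's 3 in total.

3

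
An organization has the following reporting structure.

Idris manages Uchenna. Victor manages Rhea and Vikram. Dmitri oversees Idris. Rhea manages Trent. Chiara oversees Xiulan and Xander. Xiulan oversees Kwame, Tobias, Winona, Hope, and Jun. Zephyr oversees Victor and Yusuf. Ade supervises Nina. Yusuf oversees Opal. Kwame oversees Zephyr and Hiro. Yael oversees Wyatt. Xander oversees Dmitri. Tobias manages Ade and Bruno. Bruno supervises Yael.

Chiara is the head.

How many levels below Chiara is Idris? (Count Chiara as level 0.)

Chain from Idris up to Chiara: Idris → Dmitri → Xander → Chiara. That is 3 steps up, so Idris is 3 levels below Chiara.

3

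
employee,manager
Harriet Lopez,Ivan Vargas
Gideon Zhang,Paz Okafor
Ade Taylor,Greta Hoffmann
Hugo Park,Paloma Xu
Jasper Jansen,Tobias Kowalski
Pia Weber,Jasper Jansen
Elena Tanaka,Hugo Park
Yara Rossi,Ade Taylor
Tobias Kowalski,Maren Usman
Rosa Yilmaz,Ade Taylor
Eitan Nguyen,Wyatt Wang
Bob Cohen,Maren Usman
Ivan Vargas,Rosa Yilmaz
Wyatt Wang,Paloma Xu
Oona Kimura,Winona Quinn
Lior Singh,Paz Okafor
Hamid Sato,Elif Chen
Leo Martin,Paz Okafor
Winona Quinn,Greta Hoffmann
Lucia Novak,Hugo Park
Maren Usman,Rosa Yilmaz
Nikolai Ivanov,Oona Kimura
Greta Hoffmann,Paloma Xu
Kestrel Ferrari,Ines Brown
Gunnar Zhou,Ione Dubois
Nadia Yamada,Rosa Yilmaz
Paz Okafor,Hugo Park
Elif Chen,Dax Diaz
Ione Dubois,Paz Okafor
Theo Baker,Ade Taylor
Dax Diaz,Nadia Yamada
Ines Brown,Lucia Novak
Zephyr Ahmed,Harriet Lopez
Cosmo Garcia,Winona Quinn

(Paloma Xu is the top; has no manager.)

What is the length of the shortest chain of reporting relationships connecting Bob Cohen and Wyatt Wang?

Bob Cohen is 5 levels below Paloma Xu, and Wyatt Wang is 1 level below Paloma Xu (their lowest common manager). The shortest path runs up from Bob Cohen to Paloma Xu and back down to Wyatt Wang: 5 + 1 = 6 links.

6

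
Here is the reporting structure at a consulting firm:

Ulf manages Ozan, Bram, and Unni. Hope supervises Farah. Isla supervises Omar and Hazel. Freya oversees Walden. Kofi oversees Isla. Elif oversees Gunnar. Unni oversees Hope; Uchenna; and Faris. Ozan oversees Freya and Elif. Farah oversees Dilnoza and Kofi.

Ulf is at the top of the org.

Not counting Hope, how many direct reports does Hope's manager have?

Hope reports to Unni. Unni's other direct reports are Uchenna, Faris — 2 peers.

2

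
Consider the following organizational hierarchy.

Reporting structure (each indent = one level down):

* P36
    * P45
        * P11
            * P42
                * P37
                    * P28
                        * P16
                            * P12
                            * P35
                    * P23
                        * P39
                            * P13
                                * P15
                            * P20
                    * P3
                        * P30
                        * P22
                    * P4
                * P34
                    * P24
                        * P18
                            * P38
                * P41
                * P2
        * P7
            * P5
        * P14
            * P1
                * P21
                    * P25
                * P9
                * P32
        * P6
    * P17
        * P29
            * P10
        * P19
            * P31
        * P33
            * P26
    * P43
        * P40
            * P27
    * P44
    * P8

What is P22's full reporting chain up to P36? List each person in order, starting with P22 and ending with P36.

P22 -> P3 -> P37 -> P42 -> P11 -> P45 -> P36

P22 reports to P3. P3 reports to P37. P37 reports to P42. P42 reports to P11. P11 reports to P45. P45 reports to P36. P36 is at the top.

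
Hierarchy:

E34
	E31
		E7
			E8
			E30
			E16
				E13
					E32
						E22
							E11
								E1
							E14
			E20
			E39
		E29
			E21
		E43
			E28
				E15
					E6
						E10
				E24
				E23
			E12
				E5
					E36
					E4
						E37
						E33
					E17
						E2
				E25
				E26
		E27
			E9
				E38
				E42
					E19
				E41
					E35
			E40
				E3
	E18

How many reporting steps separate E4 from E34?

5

Chain from E4 up to E34: E4 → E5 → E12 → E43 → E31 → E34. That is 5 steps up, so E4 is 5 levels below E34.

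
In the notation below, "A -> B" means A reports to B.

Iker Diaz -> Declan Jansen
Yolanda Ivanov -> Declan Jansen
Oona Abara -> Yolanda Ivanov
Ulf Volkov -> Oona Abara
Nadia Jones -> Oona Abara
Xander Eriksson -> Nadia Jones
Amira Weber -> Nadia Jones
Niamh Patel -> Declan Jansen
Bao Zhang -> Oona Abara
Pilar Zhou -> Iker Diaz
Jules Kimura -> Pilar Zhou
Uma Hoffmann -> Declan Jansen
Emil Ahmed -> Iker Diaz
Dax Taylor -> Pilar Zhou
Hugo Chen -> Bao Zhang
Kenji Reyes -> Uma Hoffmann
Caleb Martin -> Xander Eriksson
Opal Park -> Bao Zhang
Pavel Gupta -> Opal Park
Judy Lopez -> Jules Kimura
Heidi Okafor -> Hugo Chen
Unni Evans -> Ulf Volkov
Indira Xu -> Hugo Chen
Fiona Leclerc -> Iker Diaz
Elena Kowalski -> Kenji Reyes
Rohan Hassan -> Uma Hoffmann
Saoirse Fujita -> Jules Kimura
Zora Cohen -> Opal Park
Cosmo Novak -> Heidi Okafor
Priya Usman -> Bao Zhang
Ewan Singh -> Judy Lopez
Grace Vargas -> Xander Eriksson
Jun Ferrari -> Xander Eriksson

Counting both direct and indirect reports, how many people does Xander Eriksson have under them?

3

Xander Eriksson directly manages Caleb Martin, Grace Vargas, Jun Ferrari. Caleb Martin has no reports. Grace Vargas has no reports. Jun Ferrari has no reports. So Xander Eriksson's organization is 3 direct reports plus everyone under them: 1 + 1 + 1 = 3.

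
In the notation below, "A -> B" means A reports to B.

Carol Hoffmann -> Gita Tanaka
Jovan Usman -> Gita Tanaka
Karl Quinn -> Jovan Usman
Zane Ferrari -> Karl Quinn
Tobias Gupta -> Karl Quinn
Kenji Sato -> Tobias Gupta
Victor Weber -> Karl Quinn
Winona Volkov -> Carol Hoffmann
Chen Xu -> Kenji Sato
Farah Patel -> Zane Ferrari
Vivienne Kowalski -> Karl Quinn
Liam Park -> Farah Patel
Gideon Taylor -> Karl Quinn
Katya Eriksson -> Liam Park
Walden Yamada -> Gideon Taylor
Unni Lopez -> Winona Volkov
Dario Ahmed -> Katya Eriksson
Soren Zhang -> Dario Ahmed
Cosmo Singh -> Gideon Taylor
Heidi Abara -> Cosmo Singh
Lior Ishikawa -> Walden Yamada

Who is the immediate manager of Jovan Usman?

Gita Tanaka

Jovan Usman reports directly to Gita Tanaka.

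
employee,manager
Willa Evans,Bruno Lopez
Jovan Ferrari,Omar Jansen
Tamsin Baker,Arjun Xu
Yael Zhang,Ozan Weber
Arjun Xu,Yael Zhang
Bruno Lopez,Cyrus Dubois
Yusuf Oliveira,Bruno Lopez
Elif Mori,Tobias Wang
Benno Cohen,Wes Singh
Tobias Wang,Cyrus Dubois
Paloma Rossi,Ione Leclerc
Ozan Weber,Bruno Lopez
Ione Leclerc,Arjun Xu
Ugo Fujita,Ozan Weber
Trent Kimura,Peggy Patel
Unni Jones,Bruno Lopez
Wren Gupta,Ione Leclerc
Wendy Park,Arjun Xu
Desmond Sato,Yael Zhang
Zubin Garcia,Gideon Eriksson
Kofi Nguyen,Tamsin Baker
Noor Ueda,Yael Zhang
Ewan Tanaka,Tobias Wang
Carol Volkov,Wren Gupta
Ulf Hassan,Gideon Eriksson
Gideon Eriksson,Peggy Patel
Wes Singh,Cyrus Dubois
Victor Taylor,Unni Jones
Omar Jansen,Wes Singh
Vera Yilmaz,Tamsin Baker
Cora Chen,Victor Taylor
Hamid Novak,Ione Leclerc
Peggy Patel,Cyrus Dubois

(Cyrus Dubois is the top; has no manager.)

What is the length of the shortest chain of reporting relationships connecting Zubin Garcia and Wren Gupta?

Zubin Garcia is 3 levels below Cyrus Dubois, and Wren Gupta is 6 levels below Cyrus Dubois (their lowest common manager). The shortest path runs up from Zubin Garcia to Cyrus Dubois and back down to Wren Gupta: 3 + 6 = 9 links.

9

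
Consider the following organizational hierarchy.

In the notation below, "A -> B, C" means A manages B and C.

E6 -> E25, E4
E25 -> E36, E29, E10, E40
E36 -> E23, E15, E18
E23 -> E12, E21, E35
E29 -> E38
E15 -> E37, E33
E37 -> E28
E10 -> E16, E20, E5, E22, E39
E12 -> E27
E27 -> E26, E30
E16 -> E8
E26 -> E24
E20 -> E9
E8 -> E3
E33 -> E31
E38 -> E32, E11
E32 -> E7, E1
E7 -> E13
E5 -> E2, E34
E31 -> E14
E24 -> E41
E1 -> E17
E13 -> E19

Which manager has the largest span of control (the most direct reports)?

E10

Direct-report counts: E6 has 2; E25 has 4; E10 has 5; E5 has 2; E20 has 1; E16 has 1; E8 has 1; E29 has 1; E38 has 2; E32 has 2; E1 has 1; E7 has 1; E13 has 1; E36 has 3; E15 has 2; E33 has 1; E31 has 1; E37 has 1; E23 has 3; E12 has 1; E27 has 2; E26 has 1; E24 has 1. The largest is 5, held by E10.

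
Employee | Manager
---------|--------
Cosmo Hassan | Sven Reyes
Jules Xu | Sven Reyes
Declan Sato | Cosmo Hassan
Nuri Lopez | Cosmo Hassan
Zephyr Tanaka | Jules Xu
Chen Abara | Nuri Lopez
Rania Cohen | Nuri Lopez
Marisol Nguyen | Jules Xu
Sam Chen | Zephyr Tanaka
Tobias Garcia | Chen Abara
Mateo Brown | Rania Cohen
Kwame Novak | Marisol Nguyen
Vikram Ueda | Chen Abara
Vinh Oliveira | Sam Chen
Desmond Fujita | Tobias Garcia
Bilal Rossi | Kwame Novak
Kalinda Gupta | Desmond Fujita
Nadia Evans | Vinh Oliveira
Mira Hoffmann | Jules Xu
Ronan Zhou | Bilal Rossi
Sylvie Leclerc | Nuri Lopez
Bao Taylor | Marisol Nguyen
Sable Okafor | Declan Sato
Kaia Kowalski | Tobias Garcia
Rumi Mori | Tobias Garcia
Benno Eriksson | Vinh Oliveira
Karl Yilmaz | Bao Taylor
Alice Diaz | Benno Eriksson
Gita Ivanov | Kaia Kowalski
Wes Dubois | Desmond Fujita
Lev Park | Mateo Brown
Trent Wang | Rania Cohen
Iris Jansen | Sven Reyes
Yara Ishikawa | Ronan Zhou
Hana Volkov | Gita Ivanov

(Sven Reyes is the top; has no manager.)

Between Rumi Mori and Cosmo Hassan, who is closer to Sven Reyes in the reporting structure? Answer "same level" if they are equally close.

Cosmo Hassan

Rumi Mori is 5 levels below Sven Reyes; Cosmo Hassan is 1. Cosmo Hassan is higher.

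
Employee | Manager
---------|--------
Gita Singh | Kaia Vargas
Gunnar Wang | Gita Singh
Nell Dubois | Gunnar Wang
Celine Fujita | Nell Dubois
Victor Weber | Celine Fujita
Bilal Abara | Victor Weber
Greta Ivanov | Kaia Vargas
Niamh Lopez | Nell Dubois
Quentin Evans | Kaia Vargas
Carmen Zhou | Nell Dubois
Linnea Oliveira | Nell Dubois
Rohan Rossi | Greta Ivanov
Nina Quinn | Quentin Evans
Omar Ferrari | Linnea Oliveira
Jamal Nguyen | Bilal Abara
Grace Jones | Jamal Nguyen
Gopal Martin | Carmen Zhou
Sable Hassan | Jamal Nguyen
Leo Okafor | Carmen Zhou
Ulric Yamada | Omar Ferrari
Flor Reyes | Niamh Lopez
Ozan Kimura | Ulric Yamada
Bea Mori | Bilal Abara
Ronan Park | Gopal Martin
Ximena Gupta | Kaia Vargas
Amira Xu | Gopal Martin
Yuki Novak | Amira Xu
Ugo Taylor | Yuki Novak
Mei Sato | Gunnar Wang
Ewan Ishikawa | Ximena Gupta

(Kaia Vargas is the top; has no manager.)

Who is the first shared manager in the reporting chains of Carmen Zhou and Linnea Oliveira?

Nell Dubois

Carmen Zhou's chain of managers is Nell Dubois, Gunnar Wang, Gita Singh, Kaia Vargas. Linnea Oliveira's chain of managers is Nell Dubois, Gunnar Wang, Gita Singh, Kaia Vargas. The first manager that appears in both chains is Nell Dubois.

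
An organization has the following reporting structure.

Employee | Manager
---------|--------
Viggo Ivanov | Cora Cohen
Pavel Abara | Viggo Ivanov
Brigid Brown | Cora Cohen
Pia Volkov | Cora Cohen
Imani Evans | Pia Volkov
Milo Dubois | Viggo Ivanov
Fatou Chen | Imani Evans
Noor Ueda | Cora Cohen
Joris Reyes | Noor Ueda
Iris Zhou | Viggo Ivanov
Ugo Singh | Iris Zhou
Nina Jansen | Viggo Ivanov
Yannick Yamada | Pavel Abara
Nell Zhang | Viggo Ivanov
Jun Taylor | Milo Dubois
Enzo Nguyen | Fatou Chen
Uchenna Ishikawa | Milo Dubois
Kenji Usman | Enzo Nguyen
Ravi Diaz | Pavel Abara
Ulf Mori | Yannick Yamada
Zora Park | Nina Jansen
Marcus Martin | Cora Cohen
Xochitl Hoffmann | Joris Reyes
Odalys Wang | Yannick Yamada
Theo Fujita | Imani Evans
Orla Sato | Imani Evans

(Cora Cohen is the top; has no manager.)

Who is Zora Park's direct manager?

Nina Jansen

Zora Park reports directly to Nina Jansen.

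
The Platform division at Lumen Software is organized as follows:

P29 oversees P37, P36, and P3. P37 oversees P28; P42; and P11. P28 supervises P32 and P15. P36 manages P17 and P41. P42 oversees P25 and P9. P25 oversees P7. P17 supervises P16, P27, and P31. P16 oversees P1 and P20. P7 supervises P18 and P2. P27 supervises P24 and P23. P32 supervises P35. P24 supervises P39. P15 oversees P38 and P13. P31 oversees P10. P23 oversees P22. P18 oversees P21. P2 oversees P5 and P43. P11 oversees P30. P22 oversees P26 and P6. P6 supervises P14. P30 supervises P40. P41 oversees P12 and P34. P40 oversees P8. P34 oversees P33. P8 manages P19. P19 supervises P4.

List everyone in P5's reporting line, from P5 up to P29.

P5 -> P2 -> P7 -> P25 -> P42 -> P37 -> P29

P5 reports to P2. P2 reports to P7. P7 reports to P25. P25 reports to P42. P42 reports to P37. P37 reports to P29. P29 is at the top.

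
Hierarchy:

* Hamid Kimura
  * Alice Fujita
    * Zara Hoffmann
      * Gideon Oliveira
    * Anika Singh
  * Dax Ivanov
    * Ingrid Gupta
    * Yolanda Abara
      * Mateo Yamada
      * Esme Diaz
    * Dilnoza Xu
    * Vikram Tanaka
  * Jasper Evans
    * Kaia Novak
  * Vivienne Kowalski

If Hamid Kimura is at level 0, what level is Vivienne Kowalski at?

1

Chain from Vivienne Kowalski up to Hamid Kimura: Vivienne Kowalski → Hamid Kimura. That is 1 step up, so Vivienne Kowalski is 1 level below Hamid Kimura.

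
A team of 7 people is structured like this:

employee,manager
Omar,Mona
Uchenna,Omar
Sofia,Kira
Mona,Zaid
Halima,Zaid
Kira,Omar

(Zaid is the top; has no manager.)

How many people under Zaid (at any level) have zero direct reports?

3

The people in Zaid's organization with no one reporting to them are Halima, Sofia, Uchenna. That is 3.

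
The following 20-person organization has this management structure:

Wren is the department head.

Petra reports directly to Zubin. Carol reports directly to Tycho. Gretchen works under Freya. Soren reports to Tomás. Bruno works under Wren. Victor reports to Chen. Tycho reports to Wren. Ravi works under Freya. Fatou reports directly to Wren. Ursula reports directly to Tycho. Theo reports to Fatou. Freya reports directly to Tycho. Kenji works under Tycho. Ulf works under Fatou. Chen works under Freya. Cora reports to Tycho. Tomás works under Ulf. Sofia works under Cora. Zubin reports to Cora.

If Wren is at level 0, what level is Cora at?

2

Chain from Cora up to Wren: Cora → Tycho → Wren. That is 2 steps up, so Cora is 2 levels below Wren.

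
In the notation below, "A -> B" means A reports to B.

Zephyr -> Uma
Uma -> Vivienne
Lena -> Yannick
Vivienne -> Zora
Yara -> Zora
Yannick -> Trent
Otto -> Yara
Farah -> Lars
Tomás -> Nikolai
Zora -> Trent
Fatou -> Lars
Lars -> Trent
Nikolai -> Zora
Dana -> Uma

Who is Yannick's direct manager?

Yannick reports directly to Trent.

Trent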